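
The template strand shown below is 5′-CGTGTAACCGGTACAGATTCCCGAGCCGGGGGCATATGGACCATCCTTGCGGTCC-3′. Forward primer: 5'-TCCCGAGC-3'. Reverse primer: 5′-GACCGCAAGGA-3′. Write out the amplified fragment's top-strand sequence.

Forward primer TCCCGAGC is found on the top strand at positions 19–26.
Reverse complement of the reverse primer: TCCTTGCGGTC. This occurs on the top strand at positions 44–54.
The product is the template from position 19 through 54 (36 bp).

5'-TCCCGAGCCGGGGGCATATGGACCATCCTTGCGGTC-3'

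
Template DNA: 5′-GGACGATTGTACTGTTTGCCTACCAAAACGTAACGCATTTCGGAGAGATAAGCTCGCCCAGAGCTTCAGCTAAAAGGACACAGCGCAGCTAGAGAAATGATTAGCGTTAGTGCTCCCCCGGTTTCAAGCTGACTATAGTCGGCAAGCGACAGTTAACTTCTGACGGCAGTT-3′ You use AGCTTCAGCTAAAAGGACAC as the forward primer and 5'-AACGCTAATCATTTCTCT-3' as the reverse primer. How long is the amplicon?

47 bp

Forward primer AGCTTCAGCTAAAAGGACAC is found on the top strand at positions 62–81.
Taking the reverse complement of AACGCTAATCATTTCTCT gives AGAGAAATGATTAGCGTT, found at positions 91–108 on the template; the primer anneals here to the top strand with its 3' end pointing upstream.
Product length = (reverse-primer end) − (forward-primer start) + 1 = 108 − 62 + 1 = 47 bp.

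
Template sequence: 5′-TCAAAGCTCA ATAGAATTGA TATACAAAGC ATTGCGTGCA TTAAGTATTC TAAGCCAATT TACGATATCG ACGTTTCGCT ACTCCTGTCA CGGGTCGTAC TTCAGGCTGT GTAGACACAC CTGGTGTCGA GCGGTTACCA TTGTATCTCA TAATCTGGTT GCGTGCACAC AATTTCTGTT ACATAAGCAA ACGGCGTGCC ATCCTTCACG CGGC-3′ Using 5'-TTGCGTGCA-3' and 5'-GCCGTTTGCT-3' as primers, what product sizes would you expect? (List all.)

The forward primer TTGCGTGCA matches the top strand at positions 32–40, 159–167.
The reverse primer's reverse complement is AGCAAACGGC, matching at positions 186–195.
Each forward site pairs with the reverse site to give a product ending at position 195: sizes 164, 37 bp.

164 bp, 37 bp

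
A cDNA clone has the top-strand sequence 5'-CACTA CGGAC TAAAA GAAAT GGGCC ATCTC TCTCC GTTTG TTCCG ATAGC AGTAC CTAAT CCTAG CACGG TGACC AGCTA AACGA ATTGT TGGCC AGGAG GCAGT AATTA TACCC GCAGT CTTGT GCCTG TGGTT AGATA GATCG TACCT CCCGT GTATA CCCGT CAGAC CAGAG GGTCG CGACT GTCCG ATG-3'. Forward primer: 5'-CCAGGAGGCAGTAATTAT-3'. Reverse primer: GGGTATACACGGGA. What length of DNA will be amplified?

The forward primer matches the template at positions 94–111.
The reverse primer's reverse complement is TCCCGTGTATACCC, which matches the template at positions 150–163.
Amplicon spans positions 94–163: 70 bp.

70 bp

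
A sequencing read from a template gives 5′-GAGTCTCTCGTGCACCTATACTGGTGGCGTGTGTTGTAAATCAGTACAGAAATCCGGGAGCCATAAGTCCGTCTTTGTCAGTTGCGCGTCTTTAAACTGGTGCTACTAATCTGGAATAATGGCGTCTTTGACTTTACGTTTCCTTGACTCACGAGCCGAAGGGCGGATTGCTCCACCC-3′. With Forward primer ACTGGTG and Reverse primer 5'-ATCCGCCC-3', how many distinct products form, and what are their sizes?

The forward primer ACTGGTG matches the top strand at positions 20–26, 96–102.
The reverse primer's reverse complement is GGGCGGAT, matching at positions 161–168.
Each forward site pairs with the reverse site to give a product ending at position 168: sizes 149, 73 bp.

Two products: 149 bp, 73 bp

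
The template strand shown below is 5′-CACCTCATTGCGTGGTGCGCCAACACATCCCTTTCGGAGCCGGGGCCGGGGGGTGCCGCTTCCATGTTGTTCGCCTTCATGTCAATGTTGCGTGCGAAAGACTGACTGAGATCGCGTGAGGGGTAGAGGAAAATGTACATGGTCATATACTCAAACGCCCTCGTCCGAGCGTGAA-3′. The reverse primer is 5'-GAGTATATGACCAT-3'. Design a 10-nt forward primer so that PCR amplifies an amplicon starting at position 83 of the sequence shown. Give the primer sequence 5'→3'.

5'-CAATGTTGCG-3'

The reverse primer's reverse complement ATGGTCATATACTC matches the template at positions 139–152; the product starts at position 83.
The forward primer is identical to the top strand over positions 83–92: CAATGTTGCG.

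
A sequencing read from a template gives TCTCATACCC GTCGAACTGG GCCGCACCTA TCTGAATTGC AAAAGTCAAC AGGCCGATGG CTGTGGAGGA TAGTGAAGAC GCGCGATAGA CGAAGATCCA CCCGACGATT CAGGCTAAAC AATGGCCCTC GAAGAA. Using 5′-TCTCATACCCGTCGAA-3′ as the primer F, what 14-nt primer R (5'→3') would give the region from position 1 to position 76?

The product's 3' end on the top strand is position 76.
The reverse primer anneals to the top strand over positions 63–76, i.e. to GTGGAGGATAGTGA.
Its sequence written 5'→3' is the reverse complement: TCACTATCCTCCAC.

5'-TCACTATCCTCCAC-3'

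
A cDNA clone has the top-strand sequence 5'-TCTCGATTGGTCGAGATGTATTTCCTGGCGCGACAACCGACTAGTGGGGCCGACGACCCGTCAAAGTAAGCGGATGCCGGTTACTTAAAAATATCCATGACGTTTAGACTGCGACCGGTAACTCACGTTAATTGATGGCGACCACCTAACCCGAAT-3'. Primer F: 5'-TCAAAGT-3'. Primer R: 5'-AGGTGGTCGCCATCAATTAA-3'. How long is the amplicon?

The forward primer matches the template at positions 61–67.
Taking the reverse complement of AGGTGGTCGCCATCAATTAA gives TTAATTGATGGCGACCACCT, found at positions 128–147 on the template; the primer anneals here to the top strand with its 3' end pointing upstream.
Product length = (reverse-primer end) − (forward-primer start) + 1 = 147 − 61 + 1 = 87 bp.

87 bp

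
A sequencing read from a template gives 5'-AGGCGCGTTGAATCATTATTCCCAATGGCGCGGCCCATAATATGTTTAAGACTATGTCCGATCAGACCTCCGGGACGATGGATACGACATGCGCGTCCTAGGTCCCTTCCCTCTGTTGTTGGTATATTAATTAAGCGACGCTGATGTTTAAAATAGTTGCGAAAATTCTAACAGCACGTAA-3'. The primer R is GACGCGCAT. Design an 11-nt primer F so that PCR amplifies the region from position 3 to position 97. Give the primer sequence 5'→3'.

The reverse primer's reverse complement ATGCGCGTC matches the template at positions 89–97; the product starts at position 3.
The forward primer is identical to the top strand over positions 3–13: GCGCGTTGAAT.

5'-GCGCGTTGAAT-3'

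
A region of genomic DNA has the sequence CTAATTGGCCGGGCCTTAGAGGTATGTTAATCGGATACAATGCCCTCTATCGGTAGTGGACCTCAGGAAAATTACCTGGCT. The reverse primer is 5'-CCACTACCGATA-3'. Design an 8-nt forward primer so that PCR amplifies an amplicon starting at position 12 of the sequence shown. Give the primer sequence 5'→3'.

5'-GGCCTTAG-3'

The reverse primer's reverse complement TATCGGTAGTGG matches the template at positions 48–59; the product starts at position 12.
The forward primer is identical to the top strand over positions 12–19: GGCCTTAG.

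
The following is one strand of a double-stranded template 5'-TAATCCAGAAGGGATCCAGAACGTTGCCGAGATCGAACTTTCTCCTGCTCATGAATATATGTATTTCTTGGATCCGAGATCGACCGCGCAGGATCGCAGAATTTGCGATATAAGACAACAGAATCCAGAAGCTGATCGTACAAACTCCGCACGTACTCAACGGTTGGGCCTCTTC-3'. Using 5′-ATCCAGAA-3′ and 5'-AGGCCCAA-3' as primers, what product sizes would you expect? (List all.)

The forward primer ATCCAGAA matches the top strand at positions 3–10, 14–21, 123–130.
The reverse primer's reverse complement is TTGGGCCT, matching at positions 164–171.
Each forward site pairs with the reverse site to give a product ending at position 171: sizes 169, 158, 49 bp.

169 bp, 158 bp, 49 bp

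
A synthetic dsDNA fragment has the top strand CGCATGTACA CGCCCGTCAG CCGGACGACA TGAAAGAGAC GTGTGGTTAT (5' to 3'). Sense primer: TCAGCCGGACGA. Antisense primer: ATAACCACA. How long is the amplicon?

Forward primer TCAGCCGGACGA is found on the top strand at positions 17–28.
Reverse complement of the reverse primer: TGTGGTTAT. This occurs on the top strand at positions 42–50.
Amplicon spans positions 17–50: 34 bp.

34 bp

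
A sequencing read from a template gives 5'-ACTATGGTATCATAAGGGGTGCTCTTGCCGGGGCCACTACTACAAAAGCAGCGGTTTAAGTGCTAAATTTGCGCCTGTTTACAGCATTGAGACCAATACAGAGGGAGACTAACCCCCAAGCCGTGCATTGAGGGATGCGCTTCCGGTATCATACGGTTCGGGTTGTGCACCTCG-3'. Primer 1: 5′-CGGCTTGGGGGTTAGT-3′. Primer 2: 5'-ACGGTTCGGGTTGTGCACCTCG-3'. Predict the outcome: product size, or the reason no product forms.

No product — the primers' 3' ends point away from each other.

Primer 1 (CGGCTTGGGGGTTAGT) has reverse complement ACTAACCCCCAAGCCG, which matches the top strand at positions 108–123; primer 1 anneals to the top strand there with its 3' end pointing upstream toward position 108.
Primer 2 (ACGGTTCGGGTTGTGCACCTCG) matches the top strand directly at positions 153–174; it anneals to the bottom strand with its 3' end pointing downstream toward position 174.
The 3' ends diverge (primer 1 extends toward position 1, primer 2 toward position 174), so the primers never converge on a shared product.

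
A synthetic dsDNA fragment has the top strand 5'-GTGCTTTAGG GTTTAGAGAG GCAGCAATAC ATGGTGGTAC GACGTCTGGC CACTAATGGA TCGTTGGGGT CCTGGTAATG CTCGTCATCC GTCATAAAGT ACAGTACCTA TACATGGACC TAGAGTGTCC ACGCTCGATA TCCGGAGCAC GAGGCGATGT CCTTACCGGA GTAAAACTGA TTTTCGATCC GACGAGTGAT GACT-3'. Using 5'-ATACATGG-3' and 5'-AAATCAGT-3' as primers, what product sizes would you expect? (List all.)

157 bp, 74 bp

The forward primer ATACATGG matches the top strand at positions 27–34, 110–117.
The reverse primer's reverse complement is ACTGATTT, matching at positions 176–183.
Each forward site pairs with the reverse site to give a product ending at position 183: sizes 157, 74 bp.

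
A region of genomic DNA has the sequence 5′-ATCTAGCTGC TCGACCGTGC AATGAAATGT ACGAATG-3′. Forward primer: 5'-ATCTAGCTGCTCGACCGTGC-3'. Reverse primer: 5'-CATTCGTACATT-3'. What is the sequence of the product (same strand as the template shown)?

Scanning the template, ATCTAGCTGCTCGACCGTGC occurs at positions 1–20; this primer anneals to the bottom strand there with its 3' end pointing downstream.
Taking the reverse complement of CATTCGTACATT gives AATGTACGAATG, found at positions 26–37 on the template; the primer anneals here to the top strand with its 3' end pointing upstream.
The product is the template from position 1 through 37 (37 bp).

5'-ATCTAGCTGCTCGACCGTGCAATGAAATGTACGAATG-3'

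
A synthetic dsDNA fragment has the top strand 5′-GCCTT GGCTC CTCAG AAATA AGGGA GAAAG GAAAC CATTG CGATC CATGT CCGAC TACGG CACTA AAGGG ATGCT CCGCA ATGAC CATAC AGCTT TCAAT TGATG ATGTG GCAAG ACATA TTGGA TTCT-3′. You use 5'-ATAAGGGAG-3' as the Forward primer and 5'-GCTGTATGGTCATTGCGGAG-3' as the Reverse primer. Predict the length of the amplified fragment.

The forward primer matches the template at positions 18–26.
The reverse primer's reverse complement is CTCCGCAATGACCATACAGC, which matches the template at positions 74–93.
Product length = (reverse-primer end) − (forward-primer start) + 1 = 93 − 18 + 1 = 76 bp.

76 bp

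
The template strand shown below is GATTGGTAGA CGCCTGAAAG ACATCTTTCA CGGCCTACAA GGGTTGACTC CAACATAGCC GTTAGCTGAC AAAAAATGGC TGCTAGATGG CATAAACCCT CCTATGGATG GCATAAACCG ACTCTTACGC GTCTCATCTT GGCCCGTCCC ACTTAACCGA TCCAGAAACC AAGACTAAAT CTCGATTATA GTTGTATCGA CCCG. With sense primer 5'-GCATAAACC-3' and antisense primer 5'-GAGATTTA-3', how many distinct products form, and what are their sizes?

The forward primer GCATAAACC matches the top strand at positions 90–98, 111–119.
The reverse primer's reverse complement is TAAATCTC, matching at positions 176–183.
Each forward site pairs with the reverse site to give a product ending at position 183: sizes 94, 73 bp.

Two products: 94 bp, 73 bp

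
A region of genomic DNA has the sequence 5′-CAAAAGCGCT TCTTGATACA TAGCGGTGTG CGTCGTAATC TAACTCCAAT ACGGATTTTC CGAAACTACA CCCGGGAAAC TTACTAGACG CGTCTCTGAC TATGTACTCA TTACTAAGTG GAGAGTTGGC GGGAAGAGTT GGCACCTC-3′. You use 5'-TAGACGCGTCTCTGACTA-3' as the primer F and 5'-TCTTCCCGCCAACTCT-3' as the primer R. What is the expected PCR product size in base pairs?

53 bp

Forward primer TAGACGCGTCTCTGACTA is found on the top strand at positions 85–102.
Reverse complement of the reverse primer: AGAGTTGGCGGGAAGA. This occurs on the top strand at positions 122–137.
Amplicon spans positions 85–137: 53 bp.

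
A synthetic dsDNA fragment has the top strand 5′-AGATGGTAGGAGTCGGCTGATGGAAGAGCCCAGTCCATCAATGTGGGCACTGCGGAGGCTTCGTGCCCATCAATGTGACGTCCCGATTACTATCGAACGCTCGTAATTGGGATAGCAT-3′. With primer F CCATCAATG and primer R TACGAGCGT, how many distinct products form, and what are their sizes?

Two products: 71 bp, 39 bp

The forward primer CCATCAATG matches the top strand at positions 35–43, 67–75.
The reverse primer's reverse complement is ACGCTCGTA, matching at positions 97–105.
Each forward site pairs with the reverse site to give a product ending at position 105: sizes 71, 39 bp.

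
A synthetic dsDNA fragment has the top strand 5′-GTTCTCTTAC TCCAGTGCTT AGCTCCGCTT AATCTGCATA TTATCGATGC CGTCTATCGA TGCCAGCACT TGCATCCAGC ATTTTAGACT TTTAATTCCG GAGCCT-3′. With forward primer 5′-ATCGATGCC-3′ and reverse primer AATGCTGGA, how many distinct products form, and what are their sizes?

Two products: 41 bp, 28 bp

The forward primer ATCGATGCC matches the top strand at positions 43–51, 56–64.
The reverse primer's reverse complement is TCCAGCATT, matching at positions 75–83.
Each forward site pairs with the reverse site to give a product ending at position 83: sizes 41, 28 bp.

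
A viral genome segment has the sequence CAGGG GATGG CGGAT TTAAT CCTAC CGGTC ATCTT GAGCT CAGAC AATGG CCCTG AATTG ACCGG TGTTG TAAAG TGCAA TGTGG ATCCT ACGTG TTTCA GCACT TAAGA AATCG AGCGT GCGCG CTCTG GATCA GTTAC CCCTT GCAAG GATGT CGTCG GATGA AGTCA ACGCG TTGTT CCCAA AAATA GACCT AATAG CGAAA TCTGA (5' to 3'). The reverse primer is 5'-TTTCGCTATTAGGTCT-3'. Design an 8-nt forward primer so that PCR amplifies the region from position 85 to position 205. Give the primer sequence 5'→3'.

5'-GATCCTAC-3'

The reverse primer's reverse complement AGACCTAATAGCGAAA matches the template at positions 190–205; the product starts at position 85.
The forward primer is identical to the top strand over positions 85–92: GATCCTAC.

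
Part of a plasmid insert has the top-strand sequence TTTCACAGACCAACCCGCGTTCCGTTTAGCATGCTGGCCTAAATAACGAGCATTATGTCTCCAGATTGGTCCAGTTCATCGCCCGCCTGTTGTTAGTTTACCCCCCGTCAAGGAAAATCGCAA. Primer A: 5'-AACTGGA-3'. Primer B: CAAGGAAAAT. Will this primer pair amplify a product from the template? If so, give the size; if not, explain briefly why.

Primer A (AACTGGA) has reverse complement TCCAGTT, which matches the top strand at positions 70–76; primer A anneals to the top strand there with its 3' end pointing upstream toward position 70.
Primer B (CAAGGAAAAT) matches the top strand directly at positions 109–118; it anneals to the bottom strand with its 3' end pointing downstream toward position 118.
The 3' ends diverge (primer A extends toward position 1, primer B toward position 123), so the primers never converge on a shared product.

No product — the primers' 3' ends point away from each other.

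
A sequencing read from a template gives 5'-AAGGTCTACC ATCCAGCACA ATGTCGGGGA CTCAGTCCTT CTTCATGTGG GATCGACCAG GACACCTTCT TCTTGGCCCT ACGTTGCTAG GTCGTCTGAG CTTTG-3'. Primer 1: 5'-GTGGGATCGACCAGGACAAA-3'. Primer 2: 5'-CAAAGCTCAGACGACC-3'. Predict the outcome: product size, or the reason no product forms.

Primer 1 (GTGGGATCGACCAGGACAAA) does not match the top strand, and its reverse complement TTTGTCCTGGTCGATCCCAC does not match either.
With no annealing site for primer 1, no amplification occurs.

No product — primer 1 has no binding site in the template.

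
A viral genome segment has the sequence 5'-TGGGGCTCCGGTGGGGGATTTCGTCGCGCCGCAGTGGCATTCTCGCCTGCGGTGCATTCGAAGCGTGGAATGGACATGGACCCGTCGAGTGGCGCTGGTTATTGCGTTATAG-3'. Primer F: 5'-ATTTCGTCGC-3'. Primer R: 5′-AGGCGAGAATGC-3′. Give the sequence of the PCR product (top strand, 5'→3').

5'-ATTTCGTCGCGCCGCAGTGGCATTCTCGCCT-3'

Forward primer ATTTCGTCGC is found on the top strand at positions 18–27.
The reverse primer's reverse complement is GCATTCTCGCCT, which matches the template at positions 37–48.
The product is the template from position 18 through 48 (31 bp).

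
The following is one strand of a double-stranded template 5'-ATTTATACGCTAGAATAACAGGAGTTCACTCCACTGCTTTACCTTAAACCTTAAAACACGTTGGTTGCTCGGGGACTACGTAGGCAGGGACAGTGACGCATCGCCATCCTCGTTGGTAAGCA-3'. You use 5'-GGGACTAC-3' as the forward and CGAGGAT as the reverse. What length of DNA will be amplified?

The forward primer matches the template at positions 72–79.
The reverse primer's reverse complement is ATCCTCG, which matches the template at positions 106–112.
The product runs from position 72 to position 112, so its length is 112 − 72 + 1 = 41 bp.

41 bp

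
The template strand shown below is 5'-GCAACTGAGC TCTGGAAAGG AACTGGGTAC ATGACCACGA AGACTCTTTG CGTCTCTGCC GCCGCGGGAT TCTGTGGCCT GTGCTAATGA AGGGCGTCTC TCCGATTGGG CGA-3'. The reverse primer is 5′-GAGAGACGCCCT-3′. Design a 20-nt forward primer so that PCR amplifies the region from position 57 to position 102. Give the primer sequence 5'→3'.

5'-TGCCGCCGCGGGATTCTGTG-3'

The reverse primer's reverse complement AGGGCGTCTCTC matches the template at positions 91–102; the product starts at position 57.
The forward primer is identical to the top strand over positions 57–76: TGCCGCCGCGGGATTCTGTG.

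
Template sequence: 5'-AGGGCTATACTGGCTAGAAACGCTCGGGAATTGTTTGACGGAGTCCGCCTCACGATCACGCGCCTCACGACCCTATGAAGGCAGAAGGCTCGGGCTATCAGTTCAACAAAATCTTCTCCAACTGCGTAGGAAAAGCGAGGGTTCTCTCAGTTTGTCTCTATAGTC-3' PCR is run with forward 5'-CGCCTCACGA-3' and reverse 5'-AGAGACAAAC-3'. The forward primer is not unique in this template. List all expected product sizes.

The forward primer CGCCTCACGA matches the top strand at positions 46–55, 61–70.
The reverse primer's reverse complement is GTTTGTCTCT, matching at positions 150–159.
Each forward site pairs with the reverse site to give a product ending at position 159: sizes 114, 99 bp.

114 bp, 99 bp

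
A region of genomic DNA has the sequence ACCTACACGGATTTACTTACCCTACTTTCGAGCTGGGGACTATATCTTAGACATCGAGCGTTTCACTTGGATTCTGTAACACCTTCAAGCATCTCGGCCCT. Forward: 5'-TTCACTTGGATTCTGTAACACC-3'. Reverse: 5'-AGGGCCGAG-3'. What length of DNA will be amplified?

Scanning the template, TTCACTTGGATTCTGTAACACC occurs at positions 62–83; this primer anneals to the bottom strand there with its 3' end pointing downstream.
Reverse complement of the reverse primer: CTCGGCCCT. This occurs on the top strand at positions 93–101.
Amplicon spans positions 62–101: 40 bp.

40 bp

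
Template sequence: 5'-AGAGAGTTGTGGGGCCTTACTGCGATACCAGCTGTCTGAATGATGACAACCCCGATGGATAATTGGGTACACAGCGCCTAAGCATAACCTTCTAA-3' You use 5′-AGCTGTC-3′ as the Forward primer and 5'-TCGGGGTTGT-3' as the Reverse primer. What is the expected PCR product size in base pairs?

26 bp

Scanning the template, AGCTGTC occurs at positions 30–36; this primer anneals to the bottom strand there with its 3' end pointing downstream.
Taking the reverse complement of TCGGGGTTGT gives ACAACCCCGA, found at positions 46–55 on the template; the primer anneals here to the top strand with its 3' end pointing upstream.
Product length = (reverse-primer end) − (forward-primer start) + 1 = 55 − 30 + 1 = 26 bp.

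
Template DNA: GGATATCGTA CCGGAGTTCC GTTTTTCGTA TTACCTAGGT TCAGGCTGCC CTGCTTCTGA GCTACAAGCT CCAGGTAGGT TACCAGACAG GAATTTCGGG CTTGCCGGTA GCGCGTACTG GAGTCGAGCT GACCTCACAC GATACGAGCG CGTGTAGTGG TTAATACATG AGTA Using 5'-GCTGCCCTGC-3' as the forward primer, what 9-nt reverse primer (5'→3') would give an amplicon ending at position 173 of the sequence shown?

5'-ACTCATGTA-3'

The forward primer binds at positions 45–54; the product's 3' end on the top strand is position 173.
The reverse primer anneals to the top strand over positions 165–173, i.e. to TACATGAGT.
Its sequence written 5'→3' is the reverse complement: ACTCATGTA.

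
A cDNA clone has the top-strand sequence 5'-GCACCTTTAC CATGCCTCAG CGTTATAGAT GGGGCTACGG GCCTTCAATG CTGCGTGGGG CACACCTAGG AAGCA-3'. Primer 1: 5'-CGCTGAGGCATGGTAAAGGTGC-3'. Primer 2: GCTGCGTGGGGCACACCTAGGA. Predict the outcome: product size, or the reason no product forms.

No product — the primers' 3' ends point away from each other.

Primer 1 (CGCTGAGGCATGGTAAAGGTGC) has reverse complement GCACCTTTACCATGCCTCAGCG, which matches the top strand at positions 1–22; primer 1 anneals to the top strand there with its 3' end pointing upstream toward position 1.
Primer 2 (GCTGCGTGGGGCACACCTAGGA) matches the top strand directly at positions 50–71; it anneals to the bottom strand with its 3' end pointing downstream toward position 71.
The 3' ends diverge (primer 1 extends toward position 1, primer 2 toward position 75), so the primers never converge on a shared product.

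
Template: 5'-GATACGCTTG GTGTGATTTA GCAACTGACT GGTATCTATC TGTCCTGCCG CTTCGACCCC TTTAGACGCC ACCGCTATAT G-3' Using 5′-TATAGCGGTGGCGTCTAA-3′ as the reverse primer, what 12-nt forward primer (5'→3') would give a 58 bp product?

The reverse primer's reverse complement TTAGACGCCACCGCTATA matches the template at positions 62–79, so the product ends at position 79.
A 58 bp product then starts at position 79 − 58 + 1 = 22.
The forward primer is identical to the top strand there: CAACTGACTGGT.

5'-CAACTGACTGGT-3'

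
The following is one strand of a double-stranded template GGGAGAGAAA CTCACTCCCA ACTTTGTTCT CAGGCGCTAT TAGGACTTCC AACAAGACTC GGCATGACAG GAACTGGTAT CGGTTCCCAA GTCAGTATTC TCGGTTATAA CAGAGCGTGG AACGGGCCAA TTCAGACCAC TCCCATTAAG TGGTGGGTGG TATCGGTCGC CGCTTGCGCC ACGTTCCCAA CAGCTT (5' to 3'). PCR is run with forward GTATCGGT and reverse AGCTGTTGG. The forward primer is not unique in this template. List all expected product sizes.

The forward primer GTATCGGT matches the top strand at positions 77–84, 160–167.
The reverse primer's reverse complement is CCAACAGCT, matching at positions 187–195.
Each forward site pairs with the reverse site to give a product ending at position 195: sizes 119, 36 bp.

119 bp, 36 bp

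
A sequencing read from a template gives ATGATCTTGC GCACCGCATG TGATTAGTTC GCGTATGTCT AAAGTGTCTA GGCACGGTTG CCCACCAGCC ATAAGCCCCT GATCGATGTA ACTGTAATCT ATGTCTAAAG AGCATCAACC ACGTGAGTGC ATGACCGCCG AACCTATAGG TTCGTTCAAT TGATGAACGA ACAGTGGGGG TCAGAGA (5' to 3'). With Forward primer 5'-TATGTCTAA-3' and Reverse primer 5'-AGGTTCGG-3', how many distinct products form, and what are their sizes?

Two products: 112 bp, 46 bp

The forward primer TATGTCTAA matches the top strand at positions 34–42, 100–108.
The reverse primer's reverse complement is CCGAACCT, matching at positions 138–145.
Each forward site pairs with the reverse site to give a product ending at position 145: sizes 112, 46 bp.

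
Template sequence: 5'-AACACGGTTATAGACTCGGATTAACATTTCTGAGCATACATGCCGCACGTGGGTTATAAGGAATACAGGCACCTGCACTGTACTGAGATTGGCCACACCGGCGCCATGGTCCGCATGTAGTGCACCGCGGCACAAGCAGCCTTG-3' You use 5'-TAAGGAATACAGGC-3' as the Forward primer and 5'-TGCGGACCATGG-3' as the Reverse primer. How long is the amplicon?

Forward primer TAAGGAATACAGGC is found on the top strand at positions 57–70.
The reverse primer's reverse complement is CCATGGTCCGCA, which matches the template at positions 104–115.
The product runs from position 57 to position 115, so its length is 115 − 57 + 1 = 59 bp.

59 bp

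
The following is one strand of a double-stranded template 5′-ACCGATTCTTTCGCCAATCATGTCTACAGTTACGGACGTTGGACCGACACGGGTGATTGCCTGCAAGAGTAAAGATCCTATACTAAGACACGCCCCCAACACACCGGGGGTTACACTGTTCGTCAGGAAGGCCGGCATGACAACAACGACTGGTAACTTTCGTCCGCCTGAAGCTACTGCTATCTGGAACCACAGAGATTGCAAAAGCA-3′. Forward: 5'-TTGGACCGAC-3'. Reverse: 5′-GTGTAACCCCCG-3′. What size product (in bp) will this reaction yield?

The forward primer matches the template at positions 39–48.
The reverse primer's reverse complement is CGGGGGTTACAC, which matches the template at positions 105–116.
Amplicon spans positions 39–116: 78 bp.

78 bp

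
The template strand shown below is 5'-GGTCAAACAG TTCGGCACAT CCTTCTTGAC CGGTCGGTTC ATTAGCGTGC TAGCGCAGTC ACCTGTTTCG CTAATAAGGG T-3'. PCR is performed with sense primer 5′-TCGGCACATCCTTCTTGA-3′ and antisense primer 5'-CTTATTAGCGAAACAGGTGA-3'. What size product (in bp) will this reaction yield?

67 bp

Scanning the template, TCGGCACATCCTTCTTGA occurs at positions 12–29; this primer anneals to the bottom strand there with its 3' end pointing downstream.
The reverse primer's reverse complement is TCACCTGTTTCGCTAATAAG, which matches the template at positions 59–78.
Amplicon spans positions 12–78: 67 bp.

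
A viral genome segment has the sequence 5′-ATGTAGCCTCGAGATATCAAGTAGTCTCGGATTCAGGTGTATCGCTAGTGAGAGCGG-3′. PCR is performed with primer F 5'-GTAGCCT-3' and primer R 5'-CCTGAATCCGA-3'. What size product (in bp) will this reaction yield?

Scanning the template, GTAGCCT occurs at positions 3–9; this primer anneals to the bottom strand there with its 3' end pointing downstream.
Taking the reverse complement of CCTGAATCCGA gives TCGGATTCAGG, found at positions 27–37 on the template; the primer anneals here to the top strand with its 3' end pointing upstream.
Amplicon spans positions 3–37: 35 bp.

35 bp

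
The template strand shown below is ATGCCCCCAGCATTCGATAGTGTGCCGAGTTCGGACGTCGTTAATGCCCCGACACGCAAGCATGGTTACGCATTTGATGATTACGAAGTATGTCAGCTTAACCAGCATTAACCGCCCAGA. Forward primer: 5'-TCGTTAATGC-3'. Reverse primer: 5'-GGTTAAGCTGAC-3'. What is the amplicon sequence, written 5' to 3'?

5'-TCGTTAATGCCCCGACACGCAAGCATGGTTACGCATTTGATGATTACGAAGTATGTCAGCTTAACC-3'

Forward primer TCGTTAATGC is found on the top strand at positions 38–47.
The reverse primer's reverse complement is GTCAGCTTAACC, which matches the template at positions 92–103.
The product is the template from position 38 through 103 (66 bp).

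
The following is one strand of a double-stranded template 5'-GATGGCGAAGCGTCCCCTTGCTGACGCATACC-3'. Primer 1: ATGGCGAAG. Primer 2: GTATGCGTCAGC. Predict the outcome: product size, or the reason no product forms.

Yes — a 30 bp product.

Primer 1 (ATGGCGAAG) matches the top strand at positions 2–10; it acts as a forward primer.
Primer 2's reverse complement is GCTGACGCATAC, matching the top strand at positions 20–31; it acts as a reverse primer.
The 3' ends face each other across positions 2–31, giving a 30 bp product.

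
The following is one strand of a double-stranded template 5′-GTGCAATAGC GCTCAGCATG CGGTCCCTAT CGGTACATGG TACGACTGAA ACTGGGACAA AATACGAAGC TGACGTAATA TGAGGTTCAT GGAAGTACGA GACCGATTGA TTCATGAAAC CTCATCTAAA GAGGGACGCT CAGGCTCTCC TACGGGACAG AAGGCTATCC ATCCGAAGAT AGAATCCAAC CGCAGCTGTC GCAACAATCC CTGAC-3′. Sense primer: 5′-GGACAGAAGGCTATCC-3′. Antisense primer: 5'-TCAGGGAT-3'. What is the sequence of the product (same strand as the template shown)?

The forward primer matches the template at positions 155–170.
Taking the reverse complement of TCAGGGAT gives ATCCCTGA, found at positions 207–214 on the template; the primer anneals here to the top strand with its 3' end pointing upstream.
The product is the template from position 155 through 214 (60 bp).

5'-GGACAGAAGGCTATCCATCCGAAGATAGAATCCAACCGCAGCTGTCGCAACAATCCCTGA-3'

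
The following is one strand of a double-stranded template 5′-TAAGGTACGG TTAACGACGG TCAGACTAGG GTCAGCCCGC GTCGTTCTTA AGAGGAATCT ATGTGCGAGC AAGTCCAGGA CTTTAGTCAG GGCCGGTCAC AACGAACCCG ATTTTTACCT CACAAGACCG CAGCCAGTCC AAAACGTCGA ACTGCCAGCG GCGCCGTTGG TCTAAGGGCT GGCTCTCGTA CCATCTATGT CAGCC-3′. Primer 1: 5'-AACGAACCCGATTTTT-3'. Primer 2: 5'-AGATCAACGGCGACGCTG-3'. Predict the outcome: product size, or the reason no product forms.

No product — primer 2 has no binding site in the template.

Primer 2 (AGATCAACGGCGACGCTG) does not match the top strand, and its reverse complement CAGCGTCGCCGTTGATCT does not match either.
With no annealing site for primer 2, no amplification occurs.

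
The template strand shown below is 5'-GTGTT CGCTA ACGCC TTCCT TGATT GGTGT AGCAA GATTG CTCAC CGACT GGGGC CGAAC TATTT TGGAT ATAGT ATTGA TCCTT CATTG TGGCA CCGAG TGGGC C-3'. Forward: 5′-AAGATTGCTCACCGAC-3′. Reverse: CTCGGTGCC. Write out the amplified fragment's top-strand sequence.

5'-AAGATTGCTCACCGACTGGGGCCGAACTATTTTGGATATAGTATTGATCCTTCATTGTGGCACCGAG-3'

The forward primer matches the template at positions 34–49.
Taking the reverse complement of CTCGGTGCC gives GGCACCGAG, found at positions 92–100 on the template; the primer anneals here to the top strand with its 3' end pointing upstream.
The product is the template from position 34 through 100 (67 bp).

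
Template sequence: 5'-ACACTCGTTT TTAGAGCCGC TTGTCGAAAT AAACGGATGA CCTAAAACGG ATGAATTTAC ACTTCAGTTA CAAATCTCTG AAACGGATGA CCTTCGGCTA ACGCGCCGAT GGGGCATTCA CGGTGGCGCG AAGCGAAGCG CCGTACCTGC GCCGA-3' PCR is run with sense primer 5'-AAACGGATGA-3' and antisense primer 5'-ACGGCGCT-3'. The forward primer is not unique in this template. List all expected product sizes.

114 bp, 100 bp, 64 bp

The forward primer AAACGGATGA matches the top strand at positions 31–40, 45–54, 81–90.
The reverse primer's reverse complement is AGCGCCGT, matching at positions 137–144.
Each forward site pairs with the reverse site to give a product ending at position 144: sizes 114, 100, 64 bp.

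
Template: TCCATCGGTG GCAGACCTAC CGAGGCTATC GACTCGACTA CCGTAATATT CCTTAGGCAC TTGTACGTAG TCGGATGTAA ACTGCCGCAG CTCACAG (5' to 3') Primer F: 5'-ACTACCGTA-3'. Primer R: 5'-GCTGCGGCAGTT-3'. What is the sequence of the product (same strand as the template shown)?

5'-ACTACCGTAATATTCCTTAGGCACTTGTACGTAGTCGGATGTAAACTGCCGCAGC-3'

Forward primer ACTACCGTA is found on the top strand at positions 37–45.
Taking the reverse complement of GCTGCGGCAGTT gives AACTGCCGCAGC, found at positions 80–91 on the template; the primer anneals here to the top strand with its 3' end pointing upstream.
The product is the template from position 37 through 91 (55 bp).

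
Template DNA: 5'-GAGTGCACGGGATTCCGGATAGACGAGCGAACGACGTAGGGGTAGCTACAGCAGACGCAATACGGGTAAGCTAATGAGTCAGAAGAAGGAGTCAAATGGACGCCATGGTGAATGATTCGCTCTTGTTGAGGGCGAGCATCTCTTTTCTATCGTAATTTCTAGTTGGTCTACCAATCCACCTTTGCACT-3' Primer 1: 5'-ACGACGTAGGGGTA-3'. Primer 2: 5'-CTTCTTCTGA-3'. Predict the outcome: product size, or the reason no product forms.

Yes — a 58 bp product.

Primer 1 (ACGACGTAGGGGTA) matches the top strand at positions 31–44; it acts as a forward primer.
Primer 2's reverse complement is TCAGAAGAAG, matching the top strand at positions 79–88; it acts as a reverse primer.
The 3' ends face each other across positions 31–88, giving a 58 bp product.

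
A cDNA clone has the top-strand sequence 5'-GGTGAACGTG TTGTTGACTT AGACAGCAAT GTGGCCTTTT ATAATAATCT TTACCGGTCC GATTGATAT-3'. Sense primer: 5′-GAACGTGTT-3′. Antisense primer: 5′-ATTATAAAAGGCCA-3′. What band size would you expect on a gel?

42 bp

Scanning the template, GAACGTGTT occurs at positions 4–12; this primer anneals to the bottom strand there with its 3' end pointing downstream.
Taking the reverse complement of ATTATAAAAGGCCA gives TGGCCTTTTATAAT, found at positions 32–45 on the template; the primer anneals here to the top strand with its 3' end pointing upstream.
The product runs from position 4 to position 45, so its length is 45 − 4 + 1 = 42 bp.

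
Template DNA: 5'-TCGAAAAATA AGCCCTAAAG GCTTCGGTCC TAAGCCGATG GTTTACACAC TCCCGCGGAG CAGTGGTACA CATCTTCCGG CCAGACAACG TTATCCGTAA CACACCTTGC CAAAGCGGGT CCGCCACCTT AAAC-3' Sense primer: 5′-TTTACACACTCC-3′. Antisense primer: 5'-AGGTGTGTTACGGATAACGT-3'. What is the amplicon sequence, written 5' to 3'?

5'-TTTACACACTCCCGCGGAGCAGTGGTACACATCTTCCGGCCAGACAACGTTATCCGTAACACACCT-3'

The forward primer matches the template at positions 42–53.
The reverse primer's reverse complement is ACGTTATCCGTAACACACCT, which matches the template at positions 88–107.
The product is the template from position 42 through 107 (66 bp).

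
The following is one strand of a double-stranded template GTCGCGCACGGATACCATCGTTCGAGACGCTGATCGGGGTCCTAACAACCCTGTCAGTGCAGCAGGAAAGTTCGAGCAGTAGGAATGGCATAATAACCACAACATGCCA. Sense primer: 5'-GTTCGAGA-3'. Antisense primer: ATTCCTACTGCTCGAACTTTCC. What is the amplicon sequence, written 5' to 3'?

5'-GTTCGAGACGCTGATCGGGGTCCTAACAACCCTGTCAGTGCAGCAGGAAAGTTCGAGCAGTAGGAAT-3'

Scanning the template, GTTCGAGA occurs at positions 20–27; this primer anneals to the bottom strand there with its 3' end pointing downstream.
Taking the reverse complement of ATTCCTACTGCTCGAACTTTCC gives GGAAAGTTCGAGCAGTAGGAAT, found at positions 65–86 on the template; the primer anneals here to the top strand with its 3' end pointing upstream.
The product is the template from position 20 through 86 (67 bp).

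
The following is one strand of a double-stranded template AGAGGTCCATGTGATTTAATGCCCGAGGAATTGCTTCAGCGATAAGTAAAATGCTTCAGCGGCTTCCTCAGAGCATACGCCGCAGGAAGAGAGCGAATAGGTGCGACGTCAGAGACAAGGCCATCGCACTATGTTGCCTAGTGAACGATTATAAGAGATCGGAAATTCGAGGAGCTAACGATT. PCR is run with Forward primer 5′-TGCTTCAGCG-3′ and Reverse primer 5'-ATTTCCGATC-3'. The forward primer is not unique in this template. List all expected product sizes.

135 bp, 115 bp

The forward primer TGCTTCAGCG matches the top strand at positions 32–41, 52–61.
The reverse primer's reverse complement is GATCGGAAAT, matching at positions 157–166.
Each forward site pairs with the reverse site to give a product ending at position 166: sizes 135, 115 bp.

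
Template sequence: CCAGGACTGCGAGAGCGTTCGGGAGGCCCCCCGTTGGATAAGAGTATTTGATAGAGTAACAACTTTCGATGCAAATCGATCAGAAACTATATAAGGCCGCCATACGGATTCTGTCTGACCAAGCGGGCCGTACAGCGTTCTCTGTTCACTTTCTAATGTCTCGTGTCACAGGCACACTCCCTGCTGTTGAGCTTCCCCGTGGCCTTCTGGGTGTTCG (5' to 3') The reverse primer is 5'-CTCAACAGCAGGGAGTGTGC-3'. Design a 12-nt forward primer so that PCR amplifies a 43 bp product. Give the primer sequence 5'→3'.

The reverse primer's reverse complement GCACACTCCCTGCTGTTGAG matches the template at positions 172–191, so the product ends at position 191.
A 43 bp product then starts at position 191 − 43 + 1 = 149.
The forward primer is identical to the top strand there: CTTTCTAATGTC.

5'-CTTTCTAATGTC-3'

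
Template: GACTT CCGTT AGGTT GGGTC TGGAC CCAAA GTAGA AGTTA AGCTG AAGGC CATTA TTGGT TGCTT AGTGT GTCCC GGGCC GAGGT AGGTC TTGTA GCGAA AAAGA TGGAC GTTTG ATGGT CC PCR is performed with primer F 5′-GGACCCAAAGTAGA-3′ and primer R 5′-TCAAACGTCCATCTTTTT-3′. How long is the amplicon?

The forward primer matches the template at positions 22–35.
The reverse primer's reverse complement is AAAAAGATGGACGTTTGA, which matches the template at positions 99–116.
Amplicon spans positions 22–116: 95 bp.

95 bp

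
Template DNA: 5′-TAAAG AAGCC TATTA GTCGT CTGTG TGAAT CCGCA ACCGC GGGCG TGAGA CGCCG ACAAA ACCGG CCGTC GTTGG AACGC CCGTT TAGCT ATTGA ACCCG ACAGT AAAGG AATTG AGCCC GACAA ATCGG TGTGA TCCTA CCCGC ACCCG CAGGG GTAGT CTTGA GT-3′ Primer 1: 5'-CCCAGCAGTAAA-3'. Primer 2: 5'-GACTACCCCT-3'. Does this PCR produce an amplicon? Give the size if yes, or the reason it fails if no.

Primer 1 (CCCAGCAGTAAA) does not match the top strand, and its reverse complement TTTACTGCTGGG does not match either.
With no annealing site for primer 1, no amplification occurs.

No product — primer 1 has no binding site in the template.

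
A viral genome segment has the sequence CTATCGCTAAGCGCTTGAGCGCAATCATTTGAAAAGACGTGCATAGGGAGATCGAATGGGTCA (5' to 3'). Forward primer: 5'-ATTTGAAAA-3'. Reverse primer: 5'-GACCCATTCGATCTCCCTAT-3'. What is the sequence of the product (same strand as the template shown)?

5'-ATTTGAAAAGACGTGCATAGGGAGATCGAATGGGTC-3'

Forward primer ATTTGAAAA is found on the top strand at positions 27–35.
The reverse primer's reverse complement is ATAGGGAGATCGAATGGGTC, which matches the template at positions 43–62.
The product is the template from position 27 through 62 (36 bp).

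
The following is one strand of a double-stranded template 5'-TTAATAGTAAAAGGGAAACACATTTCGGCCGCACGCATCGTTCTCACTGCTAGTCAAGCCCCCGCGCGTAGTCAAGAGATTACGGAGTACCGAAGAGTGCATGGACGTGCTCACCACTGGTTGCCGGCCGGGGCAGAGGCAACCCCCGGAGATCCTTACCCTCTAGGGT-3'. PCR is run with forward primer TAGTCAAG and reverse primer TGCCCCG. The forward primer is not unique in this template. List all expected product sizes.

The forward primer TAGTCAAG matches the top strand at positions 51–58, 69–76.
The reverse primer's reverse complement is CGGGGCA, matching at positions 129–135.
Each forward site pairs with the reverse site to give a product ending at position 135: sizes 85, 67 bp.

85 bp, 67 bp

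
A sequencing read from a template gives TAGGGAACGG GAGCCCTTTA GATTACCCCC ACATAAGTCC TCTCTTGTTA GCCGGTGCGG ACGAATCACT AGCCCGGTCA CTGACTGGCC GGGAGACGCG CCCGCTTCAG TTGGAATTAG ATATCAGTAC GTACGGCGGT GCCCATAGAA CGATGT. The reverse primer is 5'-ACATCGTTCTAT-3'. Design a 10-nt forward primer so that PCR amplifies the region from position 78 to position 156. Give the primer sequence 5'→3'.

5'-TCACTGACTG-3'

The reverse primer's reverse complement ATAGAACGATGT matches the template at positions 145–156; the product starts at position 78.
The forward primer is identical to the top strand over positions 78–87: TCACTGACTG.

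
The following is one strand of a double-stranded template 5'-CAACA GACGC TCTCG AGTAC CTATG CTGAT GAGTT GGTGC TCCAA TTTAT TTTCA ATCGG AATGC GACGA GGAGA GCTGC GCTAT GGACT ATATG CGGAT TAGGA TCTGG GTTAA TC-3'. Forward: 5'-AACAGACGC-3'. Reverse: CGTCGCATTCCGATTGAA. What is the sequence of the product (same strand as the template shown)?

5'-AACAGACGCTCTCGAGTACCTATGCTGATGAGTTGGTGCTCCAATTTATTTTCAATCGGAATGCGACG-3'

Forward primer AACAGACGC is found on the top strand at positions 2–10.
The reverse primer's reverse complement is TTCAATCGGAATGCGACG, which matches the template at positions 52–69.
The product is the template from position 2 through 69 (68 bp).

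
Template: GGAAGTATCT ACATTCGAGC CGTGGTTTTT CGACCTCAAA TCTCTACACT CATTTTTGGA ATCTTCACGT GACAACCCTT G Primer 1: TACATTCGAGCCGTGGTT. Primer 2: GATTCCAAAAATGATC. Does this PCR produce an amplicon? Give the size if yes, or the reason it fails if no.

Primer 2 (GATTCCAAAAATGATC) does not match the top strand, and its reverse complement GATCATTTTTGGAATC does not match either.
With no annealing site for primer 2, no amplification occurs.

No product — primer 2 has no binding site in the template.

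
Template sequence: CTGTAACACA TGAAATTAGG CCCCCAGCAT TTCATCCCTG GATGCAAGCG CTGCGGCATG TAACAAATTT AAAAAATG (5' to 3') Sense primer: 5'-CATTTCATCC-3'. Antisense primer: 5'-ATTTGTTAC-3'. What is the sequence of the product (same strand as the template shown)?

5'-CATTTCATCCCTGGATGCAAGCGCTGCGGCATGTAACAAAT-3'

The forward primer matches the template at positions 28–37.
The reverse primer's reverse complement is GTAACAAAT, which matches the template at positions 60–68.
The product is the template from position 28 through 68 (41 bp).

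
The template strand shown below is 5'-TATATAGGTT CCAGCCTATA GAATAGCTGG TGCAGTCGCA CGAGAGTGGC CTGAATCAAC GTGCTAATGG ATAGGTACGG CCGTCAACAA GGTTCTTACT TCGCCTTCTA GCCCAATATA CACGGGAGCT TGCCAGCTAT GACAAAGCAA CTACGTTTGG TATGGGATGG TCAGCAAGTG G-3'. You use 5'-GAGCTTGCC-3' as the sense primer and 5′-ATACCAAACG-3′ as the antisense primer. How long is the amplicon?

Scanning the template, GAGCTTGCC occurs at positions 126–134; this primer anneals to the bottom strand there with its 3' end pointing downstream.
The reverse primer's reverse complement is CGTTTGGTAT, which matches the template at positions 154–163.
The product runs from position 126 to position 163, so its length is 163 − 126 + 1 = 38 bp.

38 bp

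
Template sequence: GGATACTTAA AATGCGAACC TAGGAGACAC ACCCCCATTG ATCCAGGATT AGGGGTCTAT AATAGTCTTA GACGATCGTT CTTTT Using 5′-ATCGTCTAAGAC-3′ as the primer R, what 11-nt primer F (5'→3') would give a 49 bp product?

5'-CACACCCCCAT-3'

The reverse primer's reverse complement GTCTTAGACGAT matches the template at positions 65–76, so the product ends at position 76.
A 49 bp product then starts at position 76 − 49 + 1 = 28.
The forward primer is identical to the top strand there: CACACCCCCAT.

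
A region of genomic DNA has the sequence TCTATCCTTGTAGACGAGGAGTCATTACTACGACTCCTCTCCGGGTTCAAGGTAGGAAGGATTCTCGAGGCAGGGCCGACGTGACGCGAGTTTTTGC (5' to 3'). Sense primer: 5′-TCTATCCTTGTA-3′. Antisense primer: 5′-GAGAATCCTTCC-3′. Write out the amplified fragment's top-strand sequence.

5'-TCTATCCTTGTAGACGAGGAGTCATTACTACGACTCCTCTCCGGGTTCAAGGTAGGAAGGATTCTC-3'

The forward primer matches the template at positions 1–12.
Taking the reverse complement of GAGAATCCTTCC gives GGAAGGATTCTC, found at positions 55–66 on the template; the primer anneals here to the top strand with its 3' end pointing upstream.
The product is the template from position 1 through 66 (66 bp).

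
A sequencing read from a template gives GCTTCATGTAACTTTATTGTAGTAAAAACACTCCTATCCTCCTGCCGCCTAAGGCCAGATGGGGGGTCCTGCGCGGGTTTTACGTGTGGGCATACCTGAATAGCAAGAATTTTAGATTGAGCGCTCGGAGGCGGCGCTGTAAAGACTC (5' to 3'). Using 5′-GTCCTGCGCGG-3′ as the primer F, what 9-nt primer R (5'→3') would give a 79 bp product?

The forward primer binds at positions 66–76, so a 79 bp product ends at position 66 + 79 − 1 = 144.
The reverse primer anneals to the top strand over positions 136–144, i.e. to GCTGTAAAG.
Its sequence written 5'→3' is the reverse complement: CTTTACAGC.

5'-CTTTACAGC-3'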